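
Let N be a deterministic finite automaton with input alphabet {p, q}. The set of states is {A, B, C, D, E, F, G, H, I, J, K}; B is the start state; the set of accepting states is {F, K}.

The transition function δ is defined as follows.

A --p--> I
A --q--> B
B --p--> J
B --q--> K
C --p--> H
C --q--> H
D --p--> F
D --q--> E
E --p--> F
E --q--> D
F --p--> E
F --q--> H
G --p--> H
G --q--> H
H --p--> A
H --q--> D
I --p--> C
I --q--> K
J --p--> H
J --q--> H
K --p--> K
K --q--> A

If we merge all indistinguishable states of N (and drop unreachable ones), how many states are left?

7

Reachable states from the start: {A,B,C,D,E,F,H,I,J,K}. Unreachable: {G} — drop them.
Initial partition by acceptance: {F,K} | {A,B,C,D,E,H,I,J}.
Split {F,K} by δ(·,p) → {F} and {K}.
On input p, block {A,B,C,D,E,H,I,J} splits into {A,B,C,H,I,J} and {D,E}.
On input q, block {A,B,C,H,I,J} splits into {A,C,J} and {B,I} and {H}.
On input p, block {A,C,J} splits into {C,J} and {A}.
Stable partition: {F} | {C,J} | {K} | {D,E} | {B,I} | {H} | {A} — 7 equivalence classes.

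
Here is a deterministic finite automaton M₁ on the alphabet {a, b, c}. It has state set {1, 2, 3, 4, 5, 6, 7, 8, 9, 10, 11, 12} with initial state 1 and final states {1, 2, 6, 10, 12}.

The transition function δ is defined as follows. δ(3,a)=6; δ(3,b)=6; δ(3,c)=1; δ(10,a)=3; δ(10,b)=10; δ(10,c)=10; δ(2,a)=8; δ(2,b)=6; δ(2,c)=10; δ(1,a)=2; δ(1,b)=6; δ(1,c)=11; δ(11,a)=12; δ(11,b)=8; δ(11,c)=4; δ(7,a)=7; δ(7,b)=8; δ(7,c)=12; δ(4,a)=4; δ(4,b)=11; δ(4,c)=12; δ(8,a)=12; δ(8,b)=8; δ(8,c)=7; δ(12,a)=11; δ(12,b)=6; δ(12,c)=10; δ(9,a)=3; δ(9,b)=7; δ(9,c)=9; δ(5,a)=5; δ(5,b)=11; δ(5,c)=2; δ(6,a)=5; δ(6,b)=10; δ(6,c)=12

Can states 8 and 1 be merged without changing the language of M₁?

Reachable states from the start: {1,2,3,4,5,6,7,8,10,11,12}. Unreachable: {9} — drop them.
P0 = {1,2,6,10,12} | {3,4,5,7,8,11}.
Split {1,2,6,10,12} by δ(·,a) → {2,6,10,12} and {1}.
On input a, block {3,4,5,7,8,11} splits into {3,8,11} and {4,5,7}.
Split {2,6,10,12} by δ(·,a) → {2,10,12} and {6}.
On input b, block {2,10,12} splits into {2,12} and {10}.
Split {3,8,11} by δ(·,a) → {8,11} and {3}.
No further refinement is possible. Final partition (7 blocks): {2,12} | {8,11} | {1} | {4,5,7} | {6} | {10} | {3}.
8 and 1 end up in different blocks, so they are distinguishable. For instance, the string 'ε' is accepted from only 1.

No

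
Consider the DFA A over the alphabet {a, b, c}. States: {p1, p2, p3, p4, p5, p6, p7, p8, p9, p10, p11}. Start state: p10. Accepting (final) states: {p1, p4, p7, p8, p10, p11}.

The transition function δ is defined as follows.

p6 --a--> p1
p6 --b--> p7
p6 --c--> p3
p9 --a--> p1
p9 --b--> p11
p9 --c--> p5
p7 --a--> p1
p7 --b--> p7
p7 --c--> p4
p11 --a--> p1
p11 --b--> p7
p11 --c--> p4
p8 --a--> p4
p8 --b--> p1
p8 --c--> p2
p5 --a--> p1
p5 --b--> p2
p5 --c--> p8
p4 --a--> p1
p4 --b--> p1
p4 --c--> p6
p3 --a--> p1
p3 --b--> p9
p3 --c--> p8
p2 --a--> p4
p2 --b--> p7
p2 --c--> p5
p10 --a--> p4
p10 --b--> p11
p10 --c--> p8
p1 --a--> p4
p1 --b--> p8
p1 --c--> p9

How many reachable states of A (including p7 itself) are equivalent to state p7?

3

Every state is reachable, so we keep all 11.
Initial partition by acceptance: {p1,p4,p7,p8,p10,p11} | {p2,p3,p5,p6,p9}.
Split {p1,p4,p7,p8,p10,p11} by δ(·,c) → {p1,p4,p8} and {p7,p10,p11}.
On input b, block {p2,p3,p5,p6,p9} splits into {p2,p6,p9} and {p3,p5}.
The partition is now stable with 4 blocks: {p1,p4,p8} | {p2,p6,p9} | {p7,p10,p11} | {p3,p5}.
State p7 belongs to the block {p7,p10,p11}, which has 3 states.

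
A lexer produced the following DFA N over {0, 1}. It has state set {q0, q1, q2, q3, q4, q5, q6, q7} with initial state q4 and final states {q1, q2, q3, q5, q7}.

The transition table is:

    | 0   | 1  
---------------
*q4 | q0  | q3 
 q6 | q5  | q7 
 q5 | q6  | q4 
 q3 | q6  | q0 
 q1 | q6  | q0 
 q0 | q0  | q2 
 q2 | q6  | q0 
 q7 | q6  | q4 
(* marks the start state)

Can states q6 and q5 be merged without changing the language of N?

No

First remove the unreachable states {q1}; 7 states remain.
Initial partition by acceptance: {q2,q3,q5,q7} | {q0,q4,q6}.
On input 0, block {q0,q4,q6} splits into {q0,q4} and {q6}.
No further refinement is possible. Final partition (3 blocks): {q2,q3,q5,q7} | {q0,q4} | {q6}.
q6 and q5 end up in different blocks, so they are distinguishable. For instance, the string 'ε' is accepted from only q5.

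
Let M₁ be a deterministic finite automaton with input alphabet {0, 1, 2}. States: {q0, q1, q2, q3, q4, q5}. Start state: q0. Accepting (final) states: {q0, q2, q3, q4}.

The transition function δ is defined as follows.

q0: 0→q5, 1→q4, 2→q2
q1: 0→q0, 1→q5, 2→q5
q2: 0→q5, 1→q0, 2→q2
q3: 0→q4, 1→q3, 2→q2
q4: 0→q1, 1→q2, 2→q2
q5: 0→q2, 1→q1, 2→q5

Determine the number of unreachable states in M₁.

BFS from q0 reaches {q0, q1, q2, q4, q5}; the 1 state(s) q3 are never visited.

1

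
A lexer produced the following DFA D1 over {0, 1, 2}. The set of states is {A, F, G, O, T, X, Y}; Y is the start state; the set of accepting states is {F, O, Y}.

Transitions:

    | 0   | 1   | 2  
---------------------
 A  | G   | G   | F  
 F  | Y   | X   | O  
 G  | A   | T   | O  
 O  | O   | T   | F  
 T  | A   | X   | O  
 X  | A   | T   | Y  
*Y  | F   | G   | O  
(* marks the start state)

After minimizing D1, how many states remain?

Initial partition by acceptance: {F,O,Y} | {A,G,T,X}.
The partition is now stable with 2 blocks: {F,O,Y} | {A,G,T,X}.

2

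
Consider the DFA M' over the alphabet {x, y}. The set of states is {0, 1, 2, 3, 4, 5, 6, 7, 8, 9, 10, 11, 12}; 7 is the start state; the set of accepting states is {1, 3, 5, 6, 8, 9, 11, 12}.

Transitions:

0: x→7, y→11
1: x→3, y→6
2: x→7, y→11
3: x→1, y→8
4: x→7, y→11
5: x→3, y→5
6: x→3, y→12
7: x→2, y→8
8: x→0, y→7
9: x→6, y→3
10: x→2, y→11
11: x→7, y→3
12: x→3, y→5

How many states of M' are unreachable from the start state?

No path from 7 leads to 4, 9, 10; the other 10 states are all reachable.

3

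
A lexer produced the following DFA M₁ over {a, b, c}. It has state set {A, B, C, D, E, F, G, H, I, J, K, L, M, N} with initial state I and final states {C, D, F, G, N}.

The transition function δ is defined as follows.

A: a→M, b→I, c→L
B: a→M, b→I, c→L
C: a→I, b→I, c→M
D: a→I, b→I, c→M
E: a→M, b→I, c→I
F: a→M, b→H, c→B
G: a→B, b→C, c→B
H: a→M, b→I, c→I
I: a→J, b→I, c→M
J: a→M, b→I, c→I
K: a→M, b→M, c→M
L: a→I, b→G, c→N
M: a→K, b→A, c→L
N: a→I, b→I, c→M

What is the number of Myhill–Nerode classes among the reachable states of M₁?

8

Reachable states from the start: {A,B,C,G,I,J,K,L,M,N}. Unreachable: {D,E,F,H} — drop them.
Initial partition by acceptance: {C,G,N} | {A,B,I,J,K,L,M}.
Split {C,G,N} by δ(·,b) → {C,N} and {G}.
Refine {A,B,I,J,K,L,M} on symbol b: members go to different blocks, giving {A,B,I,J,K,M} and {L}.
Split {A,B,I,J,K,M} by δ(·,c) → {A,B,M} and {I,J,K}.
Refine {A,B,M} on symbol a: members go to different blocks, giving {A,B} and {M}.
Split {I,J,K} by δ(·,a) → {J,K} and {I}.
On input b, block {J,K} splits into {J} and {K}.
No further refinement is possible. Final partition (8 blocks): {C,N} | {A,B} | {G} | {L} | {J} | {M} | {I} | {K}.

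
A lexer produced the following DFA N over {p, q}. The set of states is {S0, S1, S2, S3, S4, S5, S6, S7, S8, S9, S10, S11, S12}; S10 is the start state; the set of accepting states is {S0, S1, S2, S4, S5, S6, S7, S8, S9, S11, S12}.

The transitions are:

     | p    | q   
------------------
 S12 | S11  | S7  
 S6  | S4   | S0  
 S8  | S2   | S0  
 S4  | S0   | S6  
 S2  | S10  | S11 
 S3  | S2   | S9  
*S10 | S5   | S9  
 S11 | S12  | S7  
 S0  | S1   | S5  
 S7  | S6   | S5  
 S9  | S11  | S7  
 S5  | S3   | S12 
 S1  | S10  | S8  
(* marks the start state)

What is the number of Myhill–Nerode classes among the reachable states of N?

All states are reachable from the start state.
P0 = {S0,S1,S2,S4,S5,S6,S7,S8,S9,S11,S12} | {S3,S10}.
Split {S0,S1,S2,S4,S5,S6,S7,S8,S9,S11,S12} by δ(·,p) → {S0,S4,S6,S7,S8,S9,S11,S12} and {S1,S2,S5}.
On input p, block {S0,S4,S6,S7,S8,S9,S11,S12} splits into {S4,S6,S7,S9,S11,S12} and {S0,S8}.
Refine {S4,S6,S7,S9,S11,S12} on symbol p: members go to different blocks, giving {S6,S7,S9,S11,S12} and {S4}.
Refine {S6,S7,S9,S11,S12} on symbol p: members go to different blocks, giving {S7,S9,S11,S12} and {S6}.
Split {S7,S9,S11,S12} by δ(·,p) → {S9,S11,S12} and {S7}.
Refine {S1,S2,S5} on symbol q: members go to different blocks, giving {S2,S5} and {S1}.
On input p, block {S0,S8} splits into {S0} and {S8}.
The partition is now stable with 9 blocks: {S9,S11,S12} | {S3,S10} | {S2,S5} | {S0} | {S4} | {S6} | {S7} | {S1} | {S8}.

9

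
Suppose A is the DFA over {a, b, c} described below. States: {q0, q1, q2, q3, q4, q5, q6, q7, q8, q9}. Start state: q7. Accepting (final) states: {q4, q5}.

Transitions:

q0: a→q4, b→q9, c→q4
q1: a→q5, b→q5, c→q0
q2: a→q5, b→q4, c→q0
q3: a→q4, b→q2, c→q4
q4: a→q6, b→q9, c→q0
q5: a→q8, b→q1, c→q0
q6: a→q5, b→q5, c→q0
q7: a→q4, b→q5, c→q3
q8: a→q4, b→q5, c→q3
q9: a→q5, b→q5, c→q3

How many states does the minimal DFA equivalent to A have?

3

Start with accepting vs non-accepting: {q4,q5} | {q0,q1,q2,q3,q6,q7,q8,q9}.
Refine {q0,q1,q2,q3,q6,q7,q8,q9} on symbol b: members go to different blocks, giving {q1,q2,q6,q7,q8,q9} and {q0,q3}.
Stable partition: {q4,q5} | {q1,q2,q6,q7,q8,q9} | {q0,q3} — 3 equivalence classes.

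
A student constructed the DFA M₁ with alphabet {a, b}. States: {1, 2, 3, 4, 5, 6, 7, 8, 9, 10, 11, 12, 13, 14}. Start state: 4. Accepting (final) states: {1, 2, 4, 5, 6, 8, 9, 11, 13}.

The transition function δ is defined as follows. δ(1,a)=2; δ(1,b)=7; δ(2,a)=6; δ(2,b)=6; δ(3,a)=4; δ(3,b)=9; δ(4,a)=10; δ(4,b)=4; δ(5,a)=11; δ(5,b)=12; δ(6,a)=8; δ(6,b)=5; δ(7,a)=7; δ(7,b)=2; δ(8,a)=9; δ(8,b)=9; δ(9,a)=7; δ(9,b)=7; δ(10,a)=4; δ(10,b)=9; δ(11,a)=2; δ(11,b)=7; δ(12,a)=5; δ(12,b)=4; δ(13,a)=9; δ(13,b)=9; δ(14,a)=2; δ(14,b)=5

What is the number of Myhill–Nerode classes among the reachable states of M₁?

Reachable states from the start: {2,4,5,6,7,8,9,10,11,12}. Unreachable: {1,3,13,14} — drop them.
Initial partition by acceptance: {2,4,5,6,8,9,11} | {7,10,12}.
On input a, block {2,4,5,6,8,9,11} splits into {2,5,6,8,11} and {4,9}.
Split {2,5,6,8,11} by δ(·,a) → {2,5,6,11} and {8}.
On input a, block {2,5,6,11} splits into {2,5,11} and {6}.
On input a, block {2,5,11} splits into {5,11} and {2}.
On input a, block {5,11} splits into {5} and {11}.
On input a, block {7,10,12} splits into {7} and {10} and {12}.
On input a, block {4,9} splits into {4} and {9}.
The partition is now stable with 10 blocks: {5} | {7} | {4} | {8} | {6} | {2} | {11} | {10} | {12} | {9}.

10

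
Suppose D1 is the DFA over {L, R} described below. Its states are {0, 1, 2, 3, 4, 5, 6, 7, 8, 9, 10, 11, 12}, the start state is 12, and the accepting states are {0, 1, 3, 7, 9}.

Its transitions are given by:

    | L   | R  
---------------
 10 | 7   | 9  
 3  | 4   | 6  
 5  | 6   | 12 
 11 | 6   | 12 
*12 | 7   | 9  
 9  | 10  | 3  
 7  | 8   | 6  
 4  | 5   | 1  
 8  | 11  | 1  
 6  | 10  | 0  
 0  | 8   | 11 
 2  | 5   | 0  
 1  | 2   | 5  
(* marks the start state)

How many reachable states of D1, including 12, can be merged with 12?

Every state is reachable, so we keep all 13.
Initial partition by acceptance: {0,1,3,7,9} | {2,4,5,6,8,10,11,12}.
Refine {0,1,3,7,9} on symbol R: members go to different blocks, giving {0,1,3,7} and {9}.
On input L, block {2,4,5,6,8,10,11,12} splits into {2,4,5,6,8,11} and {10,12}.
Refine {2,4,5,6,8,11} on symbol L: members go to different blocks, giving {2,4,5,8,11} and {6}.
On input R, block {0,1,3,7} splits into {0,1} and {3,7}.
Refine {2,4,5,8,11} on symbol L: members go to different blocks, giving {2,4,8} and {5,11}.
The partition is now stable with 7 blocks: {0,1} | {2,4,8} | {9} | {10,12} | {6} | {3,7} | {5,11}.
State 12 belongs to the block {10,12}, which has 2 states.

2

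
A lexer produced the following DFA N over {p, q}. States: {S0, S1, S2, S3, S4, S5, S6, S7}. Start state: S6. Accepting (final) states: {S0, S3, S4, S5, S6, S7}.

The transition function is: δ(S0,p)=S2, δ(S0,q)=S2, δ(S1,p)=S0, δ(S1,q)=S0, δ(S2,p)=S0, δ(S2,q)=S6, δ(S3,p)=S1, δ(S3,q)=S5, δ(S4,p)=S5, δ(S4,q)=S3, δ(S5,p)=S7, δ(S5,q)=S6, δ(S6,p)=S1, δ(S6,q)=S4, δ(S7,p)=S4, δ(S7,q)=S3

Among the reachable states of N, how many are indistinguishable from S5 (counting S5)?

3

P0 = {S0,S3,S4,S5,S6,S7} | {S1,S2}.
On input p, block {S0,S3,S4,S5,S6,S7} splits into {S0,S3,S6} and {S4,S5,S7}.
Refine {S0,S3,S6} on symbol q: members go to different blocks, giving {S3,S6} and {S0}.
Refine {S1,S2} on symbol q: members go to different blocks, giving {S1} and {S2}.
Stable partition: {S3,S6} | {S1} | {S4,S5,S7} | {S0} | {S2} — 5 equivalence classes.
State S5 belongs to the block {S4,S5,S7}, which has 3 states.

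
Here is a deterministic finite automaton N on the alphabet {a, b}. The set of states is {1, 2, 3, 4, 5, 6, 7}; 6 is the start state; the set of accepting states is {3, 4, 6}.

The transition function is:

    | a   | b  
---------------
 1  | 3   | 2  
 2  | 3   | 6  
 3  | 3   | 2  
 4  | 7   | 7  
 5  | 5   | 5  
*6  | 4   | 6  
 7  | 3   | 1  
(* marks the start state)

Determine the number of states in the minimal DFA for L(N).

6

Reachable states from the start: {1,2,3,4,6,7}. Unreachable: {5} — drop them.
Start with accepting vs non-accepting: {3,4,6} | {1,2,7}.
Split {3,4,6} by δ(·,a) → {3,6} and {4}.
Split {3,6} by δ(·,a) → {3} and {6}.
Refine {1,2,7} on symbol b: members go to different blocks, giving {1,7} and {2}.
Refine {1,7} on symbol b: members go to different blocks, giving {1} and {7}.
Stable partition: {3} | {1} | {4} | {6} | {2} | {7} — 6 equivalence classes.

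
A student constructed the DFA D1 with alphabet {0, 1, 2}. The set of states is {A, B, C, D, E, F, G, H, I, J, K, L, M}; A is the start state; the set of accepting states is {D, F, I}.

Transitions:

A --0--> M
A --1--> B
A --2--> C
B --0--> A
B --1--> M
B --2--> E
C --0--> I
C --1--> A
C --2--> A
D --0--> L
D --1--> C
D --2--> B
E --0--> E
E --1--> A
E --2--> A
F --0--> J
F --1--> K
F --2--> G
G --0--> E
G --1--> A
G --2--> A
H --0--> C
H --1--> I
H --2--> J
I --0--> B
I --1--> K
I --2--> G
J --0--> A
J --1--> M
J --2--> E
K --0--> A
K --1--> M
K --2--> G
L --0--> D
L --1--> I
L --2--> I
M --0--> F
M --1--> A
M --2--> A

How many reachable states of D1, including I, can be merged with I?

States {D,H,L} cannot be reached from the start state, so discard them.
Start with accepting vs non-accepting: {F,I} | {A,B,C,E,G,J,K,M}.
Split {A,B,C,E,G,J,K,M} by δ(·,0) → {A,B,E,G,J,K} and {C,M}.
Split {A,B,E,G,J,K} by δ(·,0) → {B,E,G,J,K} and {A}.
On input 0, block {B,E,G,J,K} splits into {B,J,K} and {E,G}.
No further refinement is possible. Final partition (5 blocks): {F,I} | {B,J,K} | {C,M} | {A} | {E,G}.
The equivalence class containing I is {F,I}, of size 2.

2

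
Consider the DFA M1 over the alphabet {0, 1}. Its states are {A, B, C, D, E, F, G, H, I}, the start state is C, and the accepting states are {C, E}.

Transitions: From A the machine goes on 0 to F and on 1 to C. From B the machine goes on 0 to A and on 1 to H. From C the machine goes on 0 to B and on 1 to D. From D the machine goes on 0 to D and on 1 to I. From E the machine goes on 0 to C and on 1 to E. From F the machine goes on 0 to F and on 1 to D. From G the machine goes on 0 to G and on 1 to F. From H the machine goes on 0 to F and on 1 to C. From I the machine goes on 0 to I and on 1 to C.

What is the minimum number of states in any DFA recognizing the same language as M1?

First remove the unreachable states {E,G}; 7 states remain.
Start with accepting vs non-accepting: {C} | {A,B,D,F,H,I}.
Refine {A,B,D,F,H,I} on symbol 1: members go to different blocks, giving {A,H,I} and {B,D,F}.
Refine {A,H,I} on symbol 0: members go to different blocks, giving {A,H} and {I}.
On input 0, block {B,D,F} splits into {D,F} and {B}.
Refine {D,F} on symbol 1: members go to different blocks, giving {D} and {F}.
No further refinement is possible. Final partition (6 blocks): {C} | {A,H} | {D} | {I} | {B} | {F}.

6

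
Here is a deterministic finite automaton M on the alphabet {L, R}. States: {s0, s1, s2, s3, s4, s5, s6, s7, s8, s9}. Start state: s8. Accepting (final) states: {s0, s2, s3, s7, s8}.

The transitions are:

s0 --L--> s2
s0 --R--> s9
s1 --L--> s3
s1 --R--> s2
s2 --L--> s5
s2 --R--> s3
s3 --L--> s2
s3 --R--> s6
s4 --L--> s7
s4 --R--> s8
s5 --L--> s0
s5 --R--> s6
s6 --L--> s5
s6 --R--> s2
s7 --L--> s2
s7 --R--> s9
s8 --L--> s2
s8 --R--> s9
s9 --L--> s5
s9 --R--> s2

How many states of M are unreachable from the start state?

BFS from s8 reaches {s0, s2, s3, s5, s6, s8, s9}; the 3 state(s) s1, s4, s7 are never visited.

3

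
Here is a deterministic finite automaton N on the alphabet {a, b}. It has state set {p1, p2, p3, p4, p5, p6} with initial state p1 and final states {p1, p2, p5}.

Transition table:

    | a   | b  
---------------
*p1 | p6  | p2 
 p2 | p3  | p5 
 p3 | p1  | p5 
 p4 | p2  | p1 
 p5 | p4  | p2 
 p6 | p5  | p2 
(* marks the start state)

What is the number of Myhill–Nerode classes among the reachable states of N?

Initial partition by acceptance: {p1,p2,p5} | {p3,p4,p6}.
Stable partition: {p1,p2,p5} | {p3,p4,p6} — 2 equivalence classes.

2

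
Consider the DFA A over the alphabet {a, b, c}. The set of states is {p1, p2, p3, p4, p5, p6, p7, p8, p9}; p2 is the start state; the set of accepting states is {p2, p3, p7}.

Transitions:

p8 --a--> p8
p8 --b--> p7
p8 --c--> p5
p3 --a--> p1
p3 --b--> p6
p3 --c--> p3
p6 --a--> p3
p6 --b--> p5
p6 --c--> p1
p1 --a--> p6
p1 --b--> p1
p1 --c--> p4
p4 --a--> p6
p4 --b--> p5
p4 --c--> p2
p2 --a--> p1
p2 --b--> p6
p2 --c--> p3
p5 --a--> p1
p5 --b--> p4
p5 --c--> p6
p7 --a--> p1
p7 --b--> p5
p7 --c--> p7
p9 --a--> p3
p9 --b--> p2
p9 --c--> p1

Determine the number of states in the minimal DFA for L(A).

5

First remove the unreachable states {p7,p8,p9}; 6 states remain.
Start with accepting vs non-accepting: {p2,p3} | {p1,p4,p5,p6}.
Split {p1,p4,p5,p6} by δ(·,a) → {p1,p4,p5} and {p6}.
Refine {p1,p4,p5} on symbol a: members go to different blocks, giving {p1,p4} and {p5}.
Refine {p1,p4} on symbol b: members go to different blocks, giving {p1} and {p4}.
Stable partition: {p2,p3} | {p1} | {p6} | {p5} | {p4} — 5 equivalence classes.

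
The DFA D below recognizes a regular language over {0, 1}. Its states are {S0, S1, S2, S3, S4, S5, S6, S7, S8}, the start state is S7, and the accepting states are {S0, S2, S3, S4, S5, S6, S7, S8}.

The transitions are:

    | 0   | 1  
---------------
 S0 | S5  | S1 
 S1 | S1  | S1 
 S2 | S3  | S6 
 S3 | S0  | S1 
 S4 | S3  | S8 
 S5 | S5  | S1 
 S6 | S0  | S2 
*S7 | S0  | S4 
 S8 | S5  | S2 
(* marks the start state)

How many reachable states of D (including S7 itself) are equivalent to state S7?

5

Every state is reachable, so we keep all 9.
Start with accepting vs non-accepting: {S0,S2,S3,S4,S5,S6,S7,S8} | {S1}.
Split {S0,S2,S3,S4,S5,S6,S7,S8} by δ(·,1) → {S2,S4,S6,S7,S8} and {S0,S3,S5}.
Stable partition: {S2,S4,S6,S7,S8} | {S1} | {S0,S3,S5} — 3 equivalence classes.
The equivalence class containing S7 is {S2,S4,S6,S7,S8}, of size 5.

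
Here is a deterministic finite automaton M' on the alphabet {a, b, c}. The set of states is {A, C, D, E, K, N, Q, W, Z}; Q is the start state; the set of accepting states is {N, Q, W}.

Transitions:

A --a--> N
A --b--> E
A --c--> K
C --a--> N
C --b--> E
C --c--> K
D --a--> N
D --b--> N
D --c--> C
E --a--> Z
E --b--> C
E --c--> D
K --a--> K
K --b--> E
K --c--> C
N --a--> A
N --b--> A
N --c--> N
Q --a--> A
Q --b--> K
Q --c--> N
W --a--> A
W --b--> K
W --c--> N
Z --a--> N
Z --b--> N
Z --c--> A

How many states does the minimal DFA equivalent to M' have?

States {W} cannot be reached from the start state, so discard them.
P0 = {N,Q} | {A,C,D,E,K,Z}.
On input a, block {A,C,D,E,K,Z} splits into {A,C,D,Z} and {E,K}.
Split {N,Q} by δ(·,b) → {N} and {Q}.
On input b, block {A,C,D,Z} splits into {D,Z} and {A,C}.
Refine {E,K} on symbol a: members go to different blocks, giving {K} and {E}.
No further refinement is possible. Final partition (6 blocks): {N} | {D,Z} | {K} | {Q} | {A,C} | {E}.

6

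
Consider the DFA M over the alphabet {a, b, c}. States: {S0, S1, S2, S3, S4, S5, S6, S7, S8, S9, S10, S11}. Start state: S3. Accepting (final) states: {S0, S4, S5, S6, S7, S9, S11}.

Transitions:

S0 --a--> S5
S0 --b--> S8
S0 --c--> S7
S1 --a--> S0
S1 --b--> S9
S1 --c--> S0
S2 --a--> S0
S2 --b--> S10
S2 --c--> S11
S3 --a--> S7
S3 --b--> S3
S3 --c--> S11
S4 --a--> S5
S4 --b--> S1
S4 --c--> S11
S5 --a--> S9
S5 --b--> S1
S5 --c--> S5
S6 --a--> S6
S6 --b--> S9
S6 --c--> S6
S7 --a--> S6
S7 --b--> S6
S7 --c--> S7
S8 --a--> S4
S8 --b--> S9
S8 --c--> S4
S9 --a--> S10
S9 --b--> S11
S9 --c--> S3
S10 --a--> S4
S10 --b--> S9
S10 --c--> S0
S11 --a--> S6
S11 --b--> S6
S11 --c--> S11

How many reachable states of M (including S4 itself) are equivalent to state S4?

2

Reachable states from the start: {S0,S1,S3,S4,S5,S6,S7,S8,S9,S10,S11}. Unreachable: {S2} — drop them.
Start with accepting vs non-accepting: {S0,S4,S5,S6,S7,S9,S11} | {S1,S3,S8,S10}.
Split {S0,S4,S5,S6,S7,S9,S11} by δ(·,a) → {S0,S4,S5,S6,S7,S11} and {S9}.
Refine {S0,S4,S5,S6,S7,S11} on symbol a: members go to different blocks, giving {S0,S4,S6,S7,S11} and {S5}.
Split {S0,S4,S6,S7,S11} by δ(·,a) → {S6,S7,S11} and {S0,S4}.
Refine {S6,S7,S11} on symbol b: members go to different blocks, giving {S7,S11} and {S6}.
Split {S1,S3,S8,S10} by δ(·,a) → {S1,S8,S10} and {S3}.
Stable partition: {S7,S11} | {S1,S8,S10} | {S9} | {S5} | {S0,S4} | {S6} | {S3} — 7 equivalence classes.
The equivalence class containing S4 is {S0,S4}, of size 2.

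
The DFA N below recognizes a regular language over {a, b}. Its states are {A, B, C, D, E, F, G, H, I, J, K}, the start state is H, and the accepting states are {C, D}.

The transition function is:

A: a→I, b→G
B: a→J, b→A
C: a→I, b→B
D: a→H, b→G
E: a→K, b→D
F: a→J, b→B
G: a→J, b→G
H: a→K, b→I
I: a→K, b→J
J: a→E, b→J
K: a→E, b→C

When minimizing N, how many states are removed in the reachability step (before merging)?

BFS from H reaches {A, B, C, D, E, G, H, I, J, K}; the 1 state(s) F are never visited.

1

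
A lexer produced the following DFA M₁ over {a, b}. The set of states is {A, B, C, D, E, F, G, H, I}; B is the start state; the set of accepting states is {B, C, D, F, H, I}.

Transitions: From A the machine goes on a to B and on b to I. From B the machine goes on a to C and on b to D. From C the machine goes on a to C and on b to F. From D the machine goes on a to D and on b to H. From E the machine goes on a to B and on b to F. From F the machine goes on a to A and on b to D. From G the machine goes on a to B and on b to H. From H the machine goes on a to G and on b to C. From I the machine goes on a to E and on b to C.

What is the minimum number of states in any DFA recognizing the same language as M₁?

P0 = {B,C,D,F,H,I} | {A,E,G}.
Split {B,C,D,F,H,I} by δ(·,a) → {B,C,D} and {F,H,I}.
Refine {B,C,D} on symbol b: members go to different blocks, giving {C,D} and {B}.
Stable partition: {C,D} | {A,E,G} | {F,H,I} | {B} — 4 equivalence classes.

4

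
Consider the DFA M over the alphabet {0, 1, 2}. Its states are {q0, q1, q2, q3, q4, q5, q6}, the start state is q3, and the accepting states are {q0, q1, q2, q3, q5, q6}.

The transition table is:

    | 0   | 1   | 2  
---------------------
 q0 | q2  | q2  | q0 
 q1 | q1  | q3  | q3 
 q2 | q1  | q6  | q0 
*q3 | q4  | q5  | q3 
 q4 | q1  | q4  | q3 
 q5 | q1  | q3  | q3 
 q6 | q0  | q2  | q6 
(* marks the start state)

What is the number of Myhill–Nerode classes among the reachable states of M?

3

First remove the unreachable states {q0,q2,q6}; 4 states remain.
Initial partition by acceptance: {q1,q3,q5} | {q4}.
On input 0, block {q1,q3,q5} splits into {q1,q5} and {q3}.
No further refinement is possible. Final partition (3 blocks): {q1,q5} | {q4} | {q3}.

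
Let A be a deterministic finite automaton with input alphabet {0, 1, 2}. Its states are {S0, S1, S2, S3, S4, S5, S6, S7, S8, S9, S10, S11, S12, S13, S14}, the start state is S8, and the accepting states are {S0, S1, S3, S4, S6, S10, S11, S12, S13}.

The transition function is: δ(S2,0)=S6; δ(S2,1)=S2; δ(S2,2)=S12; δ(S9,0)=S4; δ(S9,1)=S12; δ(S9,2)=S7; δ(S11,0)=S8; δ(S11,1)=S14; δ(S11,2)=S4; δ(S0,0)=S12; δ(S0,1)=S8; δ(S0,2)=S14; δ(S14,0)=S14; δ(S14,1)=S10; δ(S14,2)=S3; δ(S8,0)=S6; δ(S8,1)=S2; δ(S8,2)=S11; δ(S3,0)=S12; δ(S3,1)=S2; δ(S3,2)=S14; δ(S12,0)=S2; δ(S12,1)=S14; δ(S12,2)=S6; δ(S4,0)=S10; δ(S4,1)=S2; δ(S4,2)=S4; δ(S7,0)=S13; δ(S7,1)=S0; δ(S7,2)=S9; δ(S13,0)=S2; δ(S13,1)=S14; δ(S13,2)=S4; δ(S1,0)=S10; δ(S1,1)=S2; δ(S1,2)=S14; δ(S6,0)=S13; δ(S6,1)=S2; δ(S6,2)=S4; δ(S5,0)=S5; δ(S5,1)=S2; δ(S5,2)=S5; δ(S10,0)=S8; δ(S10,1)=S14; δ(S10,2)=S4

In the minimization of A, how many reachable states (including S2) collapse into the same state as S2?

2

Reachable states from the start: {S2,S3,S4,S6,S8,S10,S11,S12,S13,S14}. Unreachable: {S0,S1,S5,S7,S9} — drop them.
Initial partition by acceptance: {S3,S4,S6,S10,S11,S12,S13} | {S2,S8,S14}.
Refine {S3,S4,S6,S10,S11,S12,S13} on symbol 0: members go to different blocks, giving {S10,S11,S12,S13} and {S3,S4,S6}.
On input 0, block {S2,S8,S14} splits into {S2,S8} and {S14}.
On input 2, block {S3,S4,S6} splits into {S4,S6} and {S3}.
The partition is now stable with 5 blocks: {S10,S11,S12,S13} | {S2,S8} | {S4,S6} | {S14} | {S3}.
State S2 belongs to the block {S2,S8}, which has 2 states.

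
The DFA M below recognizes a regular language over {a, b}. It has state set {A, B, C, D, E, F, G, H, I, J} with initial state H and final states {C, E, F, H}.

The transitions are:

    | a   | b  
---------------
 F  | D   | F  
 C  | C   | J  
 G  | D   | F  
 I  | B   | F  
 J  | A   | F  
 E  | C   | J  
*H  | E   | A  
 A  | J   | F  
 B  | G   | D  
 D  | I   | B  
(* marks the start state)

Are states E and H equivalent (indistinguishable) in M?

Yes

All states are reachable from the start state.
Initial partition by acceptance: {C,E,F,H} | {A,B,D,G,I,J}.
On input a, block {C,E,F,H} splits into {C,E,H} and {F}.
Refine {A,B,D,G,I,J} on symbol b: members go to different blocks, giving {A,G,I,J} and {B,D}.
Refine {A,G,I,J} on symbol a: members go to different blocks, giving {A,J} and {G,I}.
No further refinement is possible. Final partition (5 blocks): {C,E,H} | {A,J} | {F} | {B,D} | {G,I}.
E and H lie in the same block of the stable partition, so they are equivalent — no string distinguishes them.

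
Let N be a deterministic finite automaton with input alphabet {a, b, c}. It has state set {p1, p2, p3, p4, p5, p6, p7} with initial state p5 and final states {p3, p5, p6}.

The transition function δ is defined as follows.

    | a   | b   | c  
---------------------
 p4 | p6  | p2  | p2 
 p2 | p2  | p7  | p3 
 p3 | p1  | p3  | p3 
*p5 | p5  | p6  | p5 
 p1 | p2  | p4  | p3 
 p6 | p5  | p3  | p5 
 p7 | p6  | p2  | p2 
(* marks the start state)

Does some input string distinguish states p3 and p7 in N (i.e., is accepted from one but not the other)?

Yes

Initial partition by acceptance: {p3,p5,p6} | {p1,p2,p4,p7}.
Split {p3,p5,p6} by δ(·,a) → {p5,p6} and {p3}.
On input b, block {p5,p6} splits into {p5} and {p6}.
Split {p1,p2,p4,p7} by δ(·,a) → {p1,p2} and {p4,p7}.
Stable partition: {p5} | {p1,p2} | {p3} | {p6} | {p4,p7} — 5 equivalence classes.
p3 and p7 end up in different blocks, so they are distinguishable. For instance, the string 'ε' is accepted from only p3.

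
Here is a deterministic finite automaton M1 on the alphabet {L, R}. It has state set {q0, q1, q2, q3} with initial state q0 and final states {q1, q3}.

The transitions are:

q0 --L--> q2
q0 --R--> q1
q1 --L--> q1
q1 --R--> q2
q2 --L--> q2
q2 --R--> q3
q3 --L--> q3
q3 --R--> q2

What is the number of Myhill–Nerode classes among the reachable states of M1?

All states are reachable from the start state.
P0 = {q1,q3} | {q0,q2}.
The partition is now stable with 2 blocks: {q1,q3} | {q0,q2}.

2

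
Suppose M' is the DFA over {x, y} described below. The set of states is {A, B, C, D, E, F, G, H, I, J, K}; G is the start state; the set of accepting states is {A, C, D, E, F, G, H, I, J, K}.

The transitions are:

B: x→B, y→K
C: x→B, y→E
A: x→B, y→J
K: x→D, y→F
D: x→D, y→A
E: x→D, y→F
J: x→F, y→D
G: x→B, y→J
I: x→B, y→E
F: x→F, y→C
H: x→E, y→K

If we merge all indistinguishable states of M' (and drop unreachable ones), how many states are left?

Reachable states from the start: {A,B,C,D,E,F,G,J,K}. Unreachable: {H,I} — drop them.
Start with accepting vs non-accepting: {A,C,D,E,F,G,J,K} | {B}.
Split {A,C,D,E,F,G,J,K} by δ(·,x) → {D,E,F,J,K} and {A,C,G}.
Split {D,E,F,J,K} by δ(·,y) → {E,J,K} and {D,F}.
Stable partition: {E,J,K} | {B} | {A,C,G} | {D,F} — 4 equivalence classes.

4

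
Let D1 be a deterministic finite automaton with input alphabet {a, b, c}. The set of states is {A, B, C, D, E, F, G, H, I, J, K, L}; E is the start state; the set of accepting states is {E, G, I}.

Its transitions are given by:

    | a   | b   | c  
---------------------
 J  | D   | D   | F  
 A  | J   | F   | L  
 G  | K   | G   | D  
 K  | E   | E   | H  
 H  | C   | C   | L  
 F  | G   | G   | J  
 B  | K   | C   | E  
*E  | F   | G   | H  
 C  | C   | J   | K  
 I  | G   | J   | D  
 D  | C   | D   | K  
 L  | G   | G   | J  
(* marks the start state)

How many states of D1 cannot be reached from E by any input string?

3

BFS from E reaches {C, D, E, F, G, H, J, K, L}; the 3 state(s) A, B, I are never visited.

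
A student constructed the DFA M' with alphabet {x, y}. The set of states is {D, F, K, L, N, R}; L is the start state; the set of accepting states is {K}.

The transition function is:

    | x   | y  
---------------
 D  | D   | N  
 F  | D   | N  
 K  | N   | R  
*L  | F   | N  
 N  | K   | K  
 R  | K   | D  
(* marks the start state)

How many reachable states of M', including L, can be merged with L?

3

Every state is reachable, so we keep all 6.
Initial partition by acceptance: {K} | {D,F,L,N,R}.
On input x, block {D,F,L,N,R} splits into {D,F,L} and {N,R}.
Split {N,R} by δ(·,y) → {N} and {R}.
The partition is now stable with 4 blocks: {K} | {D,F,L} | {N} | {R}.
State L belongs to the block {D,F,L}, which has 3 states.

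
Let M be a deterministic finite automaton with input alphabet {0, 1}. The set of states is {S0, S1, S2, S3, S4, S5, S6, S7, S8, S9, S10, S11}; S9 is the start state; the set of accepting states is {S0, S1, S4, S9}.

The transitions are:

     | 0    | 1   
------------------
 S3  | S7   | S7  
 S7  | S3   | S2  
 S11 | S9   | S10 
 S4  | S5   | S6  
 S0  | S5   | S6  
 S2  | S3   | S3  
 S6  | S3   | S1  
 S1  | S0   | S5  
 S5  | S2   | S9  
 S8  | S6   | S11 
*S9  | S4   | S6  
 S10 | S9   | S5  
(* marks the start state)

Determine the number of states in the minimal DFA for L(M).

Reachable states from the start: {S0,S1,S2,S3,S4,S5,S6,S7,S9}. Unreachable: {S8,S10,S11} — drop them.
Initial partition by acceptance: {S0,S1,S4,S9} | {S2,S3,S5,S6,S7}.
On input 0, block {S0,S1,S4,S9} splits into {S0,S4} and {S1,S9}.
On input 1, block {S2,S3,S5,S6,S7} splits into {S2,S3,S7} and {S5,S6}.
The partition is now stable with 4 blocks: {S0,S4} | {S2,S3,S7} | {S1,S9} | {S5,S6}.

4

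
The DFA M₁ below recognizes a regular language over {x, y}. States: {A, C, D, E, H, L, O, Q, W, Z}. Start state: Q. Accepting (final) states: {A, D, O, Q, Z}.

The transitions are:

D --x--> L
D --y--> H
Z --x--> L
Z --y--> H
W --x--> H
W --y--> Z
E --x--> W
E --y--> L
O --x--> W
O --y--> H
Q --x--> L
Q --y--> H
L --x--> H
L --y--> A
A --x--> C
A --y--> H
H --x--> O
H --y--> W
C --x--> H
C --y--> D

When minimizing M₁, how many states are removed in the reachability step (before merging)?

Starting at Q and following transitions, the reachable set is {A, C, D, H, L, O, Q, W, Z}. That leaves E unreachable — 1 in total.

1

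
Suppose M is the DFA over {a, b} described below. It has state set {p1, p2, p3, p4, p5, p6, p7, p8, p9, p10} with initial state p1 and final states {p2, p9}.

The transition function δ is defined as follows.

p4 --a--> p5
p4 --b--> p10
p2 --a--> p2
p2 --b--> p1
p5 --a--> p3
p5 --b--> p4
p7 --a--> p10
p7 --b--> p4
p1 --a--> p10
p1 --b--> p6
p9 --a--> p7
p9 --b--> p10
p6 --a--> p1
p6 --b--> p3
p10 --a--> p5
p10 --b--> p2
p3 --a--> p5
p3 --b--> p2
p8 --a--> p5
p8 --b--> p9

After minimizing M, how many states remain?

First remove the unreachable states {p7,p8,p9}; 7 states remain.
Initial partition by acceptance: {p2} | {p1,p3,p4,p5,p6,p10}.
On input b, block {p1,p3,p4,p5,p6,p10} splits into {p1,p4,p5,p6} and {p3,p10}.
Refine {p1,p4,p5,p6} on symbol a: members go to different blocks, giving {p1,p5} and {p4,p6}.
No further refinement is possible. Final partition (4 blocks): {p2} | {p1,p5} | {p3,p10} | {p4,p6}.

4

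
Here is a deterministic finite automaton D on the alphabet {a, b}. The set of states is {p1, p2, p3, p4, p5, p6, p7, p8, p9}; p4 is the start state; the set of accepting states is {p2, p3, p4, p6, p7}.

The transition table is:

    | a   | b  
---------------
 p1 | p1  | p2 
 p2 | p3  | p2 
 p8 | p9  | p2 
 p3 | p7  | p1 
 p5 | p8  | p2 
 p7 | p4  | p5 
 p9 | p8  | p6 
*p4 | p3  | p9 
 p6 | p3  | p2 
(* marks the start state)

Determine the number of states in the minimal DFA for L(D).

3

Every state is reachable, so we keep all 9.
Start with accepting vs non-accepting: {p2,p3,p4,p6,p7} | {p1,p5,p8,p9}.
Split {p2,p3,p4,p6,p7} by δ(·,b) → {p3,p4,p7} and {p2,p6}.
No further refinement is possible. Final partition (3 blocks): {p3,p4,p7} | {p1,p5,p8,p9} | {p2,p6}.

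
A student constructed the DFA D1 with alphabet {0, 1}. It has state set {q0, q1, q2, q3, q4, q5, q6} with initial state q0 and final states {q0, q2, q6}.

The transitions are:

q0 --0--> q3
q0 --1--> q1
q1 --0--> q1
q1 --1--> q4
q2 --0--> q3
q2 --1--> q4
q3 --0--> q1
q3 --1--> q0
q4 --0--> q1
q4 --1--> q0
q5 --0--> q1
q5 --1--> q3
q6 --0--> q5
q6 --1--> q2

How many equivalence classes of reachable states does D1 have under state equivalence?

3

First remove the unreachable states {q2,q5,q6}; 4 states remain.
Initial partition by acceptance: {q0} | {q1,q3,q4}.
Split {q1,q3,q4} by δ(·,1) → {q3,q4} and {q1}.
The partition is now stable with 3 blocks: {q0} | {q3,q4} | {q1}.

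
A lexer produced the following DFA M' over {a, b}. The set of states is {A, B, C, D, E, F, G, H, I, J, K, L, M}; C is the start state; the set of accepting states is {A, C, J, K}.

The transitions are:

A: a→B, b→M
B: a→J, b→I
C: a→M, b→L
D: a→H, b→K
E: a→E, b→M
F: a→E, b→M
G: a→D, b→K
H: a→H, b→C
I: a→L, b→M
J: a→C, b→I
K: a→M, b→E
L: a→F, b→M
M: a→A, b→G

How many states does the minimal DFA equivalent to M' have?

7

P0 = {A,C,J,K} | {B,D,E,F,G,H,I,L,M}.
Refine {A,C,J,K} on symbol a: members go to different blocks, giving {A,C,K} and {J}.
Split {B,D,E,F,G,H,I,L,M} by δ(·,a) → {D,E,F,G,H,I,L} and {B} and {M}.
Split {A,C,K} by δ(·,a) → {C,K} and {A}.
Refine {D,E,F,G,H,I,L} on symbol b: members go to different blocks, giving {E,F,I,L} and {D,G,H}.
Stable partition: {C,K} | {E,F,I,L} | {J} | {B} | {M} | {A} | {D,G,H} — 7 equivalence classes.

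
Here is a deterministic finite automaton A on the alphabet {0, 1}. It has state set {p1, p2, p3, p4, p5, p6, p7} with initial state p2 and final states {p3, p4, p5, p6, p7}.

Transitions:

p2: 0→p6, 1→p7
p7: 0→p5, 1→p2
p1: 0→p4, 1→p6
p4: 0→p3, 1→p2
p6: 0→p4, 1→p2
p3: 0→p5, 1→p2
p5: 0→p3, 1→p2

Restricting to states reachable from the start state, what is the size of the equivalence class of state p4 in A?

5

First remove the unreachable states {p1}; 6 states remain.
P0 = {p3,p4,p5,p6,p7} | {p2}.
No further refinement is possible. Final partition (2 blocks): {p3,p4,p5,p6,p7} | {p2}.
State p4 belongs to the block {p3,p4,p5,p6,p7}, which has 5 states.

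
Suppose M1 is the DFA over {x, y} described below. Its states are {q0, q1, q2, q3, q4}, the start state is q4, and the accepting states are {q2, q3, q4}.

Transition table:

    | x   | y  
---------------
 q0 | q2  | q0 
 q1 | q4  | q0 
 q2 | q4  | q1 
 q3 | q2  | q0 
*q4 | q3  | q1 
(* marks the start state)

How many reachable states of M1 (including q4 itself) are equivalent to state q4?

3

All states are reachable from the start state.
P0 = {q2,q3,q4} | {q0,q1}.
Stable partition: {q2,q3,q4} | {q0,q1} — 2 equivalence classes.
The equivalence class containing q4 is {q2,q3,q4}, of size 3.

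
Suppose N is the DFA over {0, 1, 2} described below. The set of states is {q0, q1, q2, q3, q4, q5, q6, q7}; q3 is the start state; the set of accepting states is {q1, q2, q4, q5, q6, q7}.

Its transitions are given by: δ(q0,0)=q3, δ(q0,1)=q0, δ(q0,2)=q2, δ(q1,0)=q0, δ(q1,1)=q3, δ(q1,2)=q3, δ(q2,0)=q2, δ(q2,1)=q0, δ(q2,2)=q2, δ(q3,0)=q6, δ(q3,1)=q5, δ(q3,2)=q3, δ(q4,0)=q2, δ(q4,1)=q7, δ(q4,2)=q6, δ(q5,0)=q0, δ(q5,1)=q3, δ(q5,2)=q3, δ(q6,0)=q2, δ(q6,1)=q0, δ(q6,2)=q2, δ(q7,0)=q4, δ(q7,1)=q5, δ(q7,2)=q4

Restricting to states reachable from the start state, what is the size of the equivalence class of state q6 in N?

Reachable states from the start: {q0,q2,q3,q5,q6}. Unreachable: {q1,q4,q7} — drop them.
Start with accepting vs non-accepting: {q2,q5,q6} | {q0,q3}.
Refine {q2,q5,q6} on symbol 0: members go to different blocks, giving {q2,q6} and {q5}.
Refine {q0,q3} on symbol 0: members go to different blocks, giving {q0} and {q3}.
Stable partition: {q2,q6} | {q0} | {q5} | {q3} — 4 equivalence classes.
State q6 belongs to the block {q2,q6}, which has 2 states.

2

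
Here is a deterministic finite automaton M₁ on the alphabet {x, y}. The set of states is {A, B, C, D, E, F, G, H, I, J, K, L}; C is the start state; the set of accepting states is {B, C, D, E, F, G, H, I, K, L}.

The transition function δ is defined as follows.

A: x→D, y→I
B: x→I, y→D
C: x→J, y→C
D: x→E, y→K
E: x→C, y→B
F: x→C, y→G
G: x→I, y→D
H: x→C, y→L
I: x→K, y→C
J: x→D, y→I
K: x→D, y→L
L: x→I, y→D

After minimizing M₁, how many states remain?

States {A,F,G,H} cannot be reached from the start state, so discard them.
Initial partition by acceptance: {B,C,D,E,I,K,L} | {J}.
On input x, block {B,C,D,E,I,K,L} splits into {B,D,E,I,K,L} and {C}.
On input x, block {B,D,E,I,K,L} splits into {B,D,I,K,L} and {E}.
Refine {B,D,I,K,L} on symbol x: members go to different blocks, giving {B,I,K,L} and {D}.
On input x, block {B,I,K,L} splits into {B,I,L} and {K}.
Refine {B,I,L} on symbol x: members go to different blocks, giving {B,L} and {I}.
No further refinement is possible. Final partition (7 blocks): {B,L} | {J} | {C} | {E} | {D} | {K} | {I}.

7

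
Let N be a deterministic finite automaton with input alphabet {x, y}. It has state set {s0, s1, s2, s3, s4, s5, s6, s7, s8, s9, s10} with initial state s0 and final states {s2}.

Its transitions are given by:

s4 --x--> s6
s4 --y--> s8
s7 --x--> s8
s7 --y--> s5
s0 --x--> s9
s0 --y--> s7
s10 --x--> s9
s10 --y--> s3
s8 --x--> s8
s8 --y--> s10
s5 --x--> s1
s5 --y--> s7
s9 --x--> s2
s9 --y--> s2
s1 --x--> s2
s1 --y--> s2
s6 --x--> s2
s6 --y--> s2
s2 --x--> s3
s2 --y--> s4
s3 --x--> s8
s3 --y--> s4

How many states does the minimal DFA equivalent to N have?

Every state is reachable, so we keep all 11.
P0 = {s2} | {s0,s1,s3,s4,s5,s6,s7,s8,s9,s10}.
On input x, block {s0,s1,s3,s4,s5,s6,s7,s8,s9,s10} splits into {s0,s3,s4,s5,s7,s8,s10} and {s1,s6,s9}.
Split {s0,s3,s4,s5,s7,s8,s10} by δ(·,x) → {s0,s4,s5,s10} and {s3,s7,s8}.
No further refinement is possible. Final partition (4 blocks): {s2} | {s0,s4,s5,s10} | {s1,s6,s9} | {s3,s7,s8}.

4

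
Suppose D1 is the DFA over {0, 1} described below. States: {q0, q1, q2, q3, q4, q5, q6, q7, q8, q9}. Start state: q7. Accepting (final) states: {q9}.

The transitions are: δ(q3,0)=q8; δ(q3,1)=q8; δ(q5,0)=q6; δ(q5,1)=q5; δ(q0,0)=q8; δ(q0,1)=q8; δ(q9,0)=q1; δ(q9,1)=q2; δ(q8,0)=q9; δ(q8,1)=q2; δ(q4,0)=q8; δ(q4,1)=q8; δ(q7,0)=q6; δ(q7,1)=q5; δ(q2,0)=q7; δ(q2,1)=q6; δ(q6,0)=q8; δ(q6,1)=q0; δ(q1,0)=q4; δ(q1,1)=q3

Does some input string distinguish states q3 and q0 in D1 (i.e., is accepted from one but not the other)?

Every state is reachable, so we keep all 10.
Start with accepting vs non-accepting: {q9} | {q0,q1,q2,q3,q4,q5,q6,q7,q8}.
Refine {q0,q1,q2,q3,q4,q5,q6,q7,q8} on symbol 0: members go to different blocks, giving {q0,q1,q2,q3,q4,q5,q6,q7} and {q8}.
Refine {q0,q1,q2,q3,q4,q5,q6,q7} on symbol 0: members go to different blocks, giving {q0,q3,q4,q6} and {q1,q2,q5,q7}.
Refine {q0,q3,q4,q6} on symbol 1: members go to different blocks, giving {q0,q3,q4} and {q6}.
Refine {q1,q2,q5,q7} on symbol 0: members go to different blocks, giving {q5,q7} and {q1} and {q2}.
Stable partition: {q9} | {q0,q3,q4} | {q8} | {q5,q7} | {q6} | {q1} | {q2} — 7 equivalence classes.
q3 and q0 lie in the same block of the stable partition, so they are equivalent — no string distinguishes them.

No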